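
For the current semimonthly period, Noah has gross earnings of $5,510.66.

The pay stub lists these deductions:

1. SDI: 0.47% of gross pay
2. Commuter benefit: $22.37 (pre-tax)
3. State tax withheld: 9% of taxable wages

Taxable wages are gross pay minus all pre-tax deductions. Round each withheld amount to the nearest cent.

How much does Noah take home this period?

$4,968.44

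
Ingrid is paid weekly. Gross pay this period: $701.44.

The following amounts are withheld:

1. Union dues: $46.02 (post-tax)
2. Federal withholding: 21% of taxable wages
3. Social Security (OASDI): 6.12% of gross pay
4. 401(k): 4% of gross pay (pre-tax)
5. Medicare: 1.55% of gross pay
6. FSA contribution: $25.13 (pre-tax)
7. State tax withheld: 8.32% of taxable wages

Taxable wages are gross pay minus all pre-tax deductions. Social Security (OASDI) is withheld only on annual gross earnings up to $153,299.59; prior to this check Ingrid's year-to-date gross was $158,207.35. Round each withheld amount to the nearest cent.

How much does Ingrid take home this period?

FSA contribution: $25.13
401(k): $701.44 × 0.04 = $28.06
Pre-tax total = $25.13 + $28.06 = $53.19
Taxable wages = $701.44 − $53.19 = $648.25
Federal withholding: $648.25 × 0.21 = $136.13
State tax withheld: $648.25 × 0.0832 = $53.93
Social Security (OASDI): annual cap $153,299.59 already reached (YTD $158,207.35), so $0.00
Medicare: $701.44 × 0.0155 = $10.87
Union dues: $46.02
Total deductions = $25.13 + $28.06 + $136.13 + $53.93 + $0.00 + $10.87 + $46.02 = $300.14
Net pay = $701.44 − $300.14 = $401.30

$401.30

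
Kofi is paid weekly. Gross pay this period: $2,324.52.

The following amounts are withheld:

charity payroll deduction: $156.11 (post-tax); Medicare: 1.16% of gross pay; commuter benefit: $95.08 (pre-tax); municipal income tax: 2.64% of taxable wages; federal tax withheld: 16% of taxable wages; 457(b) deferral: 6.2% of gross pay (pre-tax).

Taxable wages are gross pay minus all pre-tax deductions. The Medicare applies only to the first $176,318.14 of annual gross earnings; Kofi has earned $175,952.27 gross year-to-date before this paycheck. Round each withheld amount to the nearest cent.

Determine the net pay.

457(b) deferral: $2,324.52 × 0.062 = $144.12
Commuter benefit: $95.08
Pre-tax total = $144.12 + $95.08 = $239.20
Taxable wages = $2,324.52 − $239.20 = $2,085.32
Federal tax withheld: $2,085.32 × 0.16 = $333.65
Municipal income tax: $2,085.32 × 0.0264 = $55.05
Medicare: only $176,318.14 − $175,952.27 = $365.87 of this check is subject → $365.87 × 0.0116 = $4.24
Charity payroll deduction: $156.11
Total deductions = $144.12 + $95.08 + $333.65 + $55.05 + $4.24 + $156.11 = $788.25
Net pay = $2,324.52 − $788.25 = $1,536.27

$1,536.27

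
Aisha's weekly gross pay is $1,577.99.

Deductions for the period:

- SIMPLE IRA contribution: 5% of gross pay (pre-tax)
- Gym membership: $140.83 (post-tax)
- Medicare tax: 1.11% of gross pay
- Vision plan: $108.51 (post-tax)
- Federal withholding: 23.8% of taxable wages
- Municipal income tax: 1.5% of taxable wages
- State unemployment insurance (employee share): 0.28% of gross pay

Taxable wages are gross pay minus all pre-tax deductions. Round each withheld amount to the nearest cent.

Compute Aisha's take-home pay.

$848.54

SIMPLE IRA contribution: $1,577.99 × 0.05 = $78.90
Taxable wages = $1,577.99 − $78.90 = $1,499.09
Municipal income tax: $1,499.09 × 0.015 = $22.49
Federal withholding: $1,499.09 × 0.238 = $356.78
Medicare tax: $1,577.99 × 0.0111 = $17.52
State unemployment insurance (employee share): $1,577.99 × 0.0028 = $4.42
Gym membership: $140.83
Vision plan: $108.51
Total deductions = $78.90 + $22.49 + $356.78 + $17.52 + $4.42 + $140.83 + $108.51 = $729.45
Net pay = $1,577.99 − $729.45 = $848.54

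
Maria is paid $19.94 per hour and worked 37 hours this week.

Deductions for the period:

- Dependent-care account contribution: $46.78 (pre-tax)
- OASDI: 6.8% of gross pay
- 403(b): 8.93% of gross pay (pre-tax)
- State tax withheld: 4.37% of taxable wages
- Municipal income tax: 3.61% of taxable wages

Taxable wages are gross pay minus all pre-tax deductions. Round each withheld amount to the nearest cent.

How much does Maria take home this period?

$525.06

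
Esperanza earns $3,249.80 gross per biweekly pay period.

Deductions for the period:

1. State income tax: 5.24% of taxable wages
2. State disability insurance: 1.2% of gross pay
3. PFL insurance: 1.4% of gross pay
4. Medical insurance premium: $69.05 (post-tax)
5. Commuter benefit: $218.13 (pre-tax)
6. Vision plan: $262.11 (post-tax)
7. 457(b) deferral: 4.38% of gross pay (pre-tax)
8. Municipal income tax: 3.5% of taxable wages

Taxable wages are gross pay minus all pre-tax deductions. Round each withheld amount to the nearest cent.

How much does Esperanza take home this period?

$2,221.14

Commuter benefit: $218.13
457(b) deferral: $3,249.80 × 0.0438 = $142.34
Pre-tax total = $218.13 + $142.34 = $360.47
Taxable wages = $3,249.80 − $360.47 = $2,889.33
Municipal income tax: $2,889.33 × 0.035 = $101.13
State income tax: $2,889.33 × 0.0524 = $151.40
State disability insurance: $3,249.80 × 0.012 = $39.00
PFL insurance: $3,249.80 × 0.014 = $45.50
Medical insurance premium: $69.05
Vision plan: $262.11
Total deductions = $218.13 + $142.34 + $101.13 + $151.40 + $39.00 + $45.50 + $69.05 + $262.11 = $1,028.66
Net pay = $3,249.80 − $1,028.66 = $2,221.14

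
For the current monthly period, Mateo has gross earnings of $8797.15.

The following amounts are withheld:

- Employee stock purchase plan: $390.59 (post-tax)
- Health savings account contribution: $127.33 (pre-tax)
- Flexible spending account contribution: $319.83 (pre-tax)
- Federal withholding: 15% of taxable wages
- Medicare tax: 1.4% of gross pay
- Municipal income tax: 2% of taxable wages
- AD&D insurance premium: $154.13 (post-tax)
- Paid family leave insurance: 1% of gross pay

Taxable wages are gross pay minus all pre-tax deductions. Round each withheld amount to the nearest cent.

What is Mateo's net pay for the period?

$6174.64

Flexible spending account contribution: $319.83
Health savings account contribution: $127.33
Pre-tax total = $319.83 + $127.33 = $447.16
Taxable wages = $8797.15 − $447.16 = $8349.99
Municipal income tax: $8349.99 × 0.02 = $167.00
Federal withholding: $8349.99 × 0.15 = $1252.50
Medicare tax: $8797.15 × 0.014 = $123.16
Paid family leave insurance: $8797.15 × 0.01 = $87.97
Employee stock purchase plan: $390.59
AD&D insurance premium: $154.13
Total deductions = $319.83 + $127.33 + $167.00 + $1252.50 + $123.16 + $87.97 + $390.59 + $154.13 = $2622.51
Net pay = $8797.15 − $2622.51 = $6174.64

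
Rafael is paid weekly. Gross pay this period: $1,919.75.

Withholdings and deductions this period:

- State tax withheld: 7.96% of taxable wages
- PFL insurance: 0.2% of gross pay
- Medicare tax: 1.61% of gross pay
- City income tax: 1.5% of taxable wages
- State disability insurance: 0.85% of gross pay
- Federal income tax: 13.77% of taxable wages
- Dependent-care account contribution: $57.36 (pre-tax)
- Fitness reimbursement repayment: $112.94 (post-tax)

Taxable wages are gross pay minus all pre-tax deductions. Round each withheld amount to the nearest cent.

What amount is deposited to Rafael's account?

$1,265.74

Dependent-care account contribution: $57.36
Taxable wages = $1,919.75 − $57.36 = $1,862.39
City income tax: $1,862.39 × 0.015 = $27.94
Federal income tax: $1,862.39 × 0.1377 = $256.45
State tax withheld: $1,862.39 × 0.0796 = $148.25
Medicare tax: $1,919.75 × 0.0161 = $30.91
PFL insurance: $1,919.75 × 0.002 = $3.84
State disability insurance: $1,919.75 × 0.0085 = $16.32
Fitness reimbursement repayment: $112.94
Total deductions = $57.36 + $27.94 + $256.45 + $148.25 + $30.91 + $3.84 + $16.32 + $112.94 = $654.01
Net pay = $1,919.75 − $654.01 = $1,265.74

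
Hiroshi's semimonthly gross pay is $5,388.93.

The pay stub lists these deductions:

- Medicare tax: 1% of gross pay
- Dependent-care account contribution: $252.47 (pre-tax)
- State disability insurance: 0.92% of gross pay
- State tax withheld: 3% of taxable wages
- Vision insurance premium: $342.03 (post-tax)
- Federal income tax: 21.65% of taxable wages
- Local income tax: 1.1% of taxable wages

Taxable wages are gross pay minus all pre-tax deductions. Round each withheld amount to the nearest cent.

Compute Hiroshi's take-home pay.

$3,368.33

Dependent-care account contribution: $252.47
Taxable wages = $5,388.93 − $252.47 = $5,136.46
Federal income tax: $5,136.46 × 0.2165 = $1,112.04
State tax withheld: $5,136.46 × 0.03 = $154.09
Local income tax: $5,136.46 × 0.011 = $56.50
State disability insurance: $5,388.93 × 0.0092 = $49.58
Medicare tax: $5,388.93 × 0.01 = $53.89
Vision insurance premium: $342.03
Total deductions = $252.47 + $1,112.04 + $154.09 + $56.50 + $49.58 + $53.89 + $342.03 = $2,020.60
Net pay = $5,388.93 − $2,020.60 = $3,368.33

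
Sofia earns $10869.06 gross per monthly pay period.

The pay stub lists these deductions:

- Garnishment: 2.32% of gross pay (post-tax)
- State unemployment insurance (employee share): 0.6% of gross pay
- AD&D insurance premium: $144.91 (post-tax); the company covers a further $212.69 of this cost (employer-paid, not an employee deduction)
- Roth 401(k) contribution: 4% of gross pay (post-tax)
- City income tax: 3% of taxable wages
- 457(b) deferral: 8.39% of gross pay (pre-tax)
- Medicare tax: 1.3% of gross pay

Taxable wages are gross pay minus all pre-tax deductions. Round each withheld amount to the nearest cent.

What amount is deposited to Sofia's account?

$8620.10

457(b) deferral: $10869.06 × 0.0839 = $911.91
Taxable wages = $10869.06 − $911.91 = $9957.15
City income tax: $9957.15 × 0.03 = $298.71
Medicare tax: $10869.06 × 0.013 = $141.30
State unemployment insurance (employee share): $10869.06 × 0.006 = $65.21
Garnishment: $10869.06 × 0.0232 = $252.16
Roth 401(k) contribution: $10869.06 × 0.04 = $434.76
AD&D insurance premium: $144.91
(Employer's $212.69 toward AD&D insurance premium is not withheld from the employee.)
Total deductions = $911.91 + $298.71 + $141.30 + $65.21 + $252.16 + $434.76 + $144.91 = $2248.96
Net pay = $10869.06 − $2248.96 = $8620.10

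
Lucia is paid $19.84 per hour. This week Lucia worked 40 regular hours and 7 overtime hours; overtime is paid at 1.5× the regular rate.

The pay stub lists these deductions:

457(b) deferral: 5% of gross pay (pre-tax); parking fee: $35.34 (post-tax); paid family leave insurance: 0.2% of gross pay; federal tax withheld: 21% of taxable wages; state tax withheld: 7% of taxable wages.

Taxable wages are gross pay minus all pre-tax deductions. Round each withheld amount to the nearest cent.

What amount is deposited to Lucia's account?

Regular pay: 40 × $19.84 = $793.60
Overtime pay: 7 × $19.84 × 1.5 = $208.32
Gross pay = $793.60 + $208.32 = $1,001.92
457(b) deferral: $1,001.92 × 0.05 = $50.10
Taxable wages = $1,001.92 − $50.10 = $951.82
State tax withheld: $951.82 × 0.07 = $66.63
Federal tax withheld: $951.82 × 0.21 = $199.88
Paid family leave insurance: $1,001.92 × 0.002 = $2.00
Parking fee: $35.34
Total deductions = $50.10 + $66.63 + $199.88 + $2.00 + $35.34 = $353.95
Net pay = $1,001.92 − $353.95 = $647.97

$647.97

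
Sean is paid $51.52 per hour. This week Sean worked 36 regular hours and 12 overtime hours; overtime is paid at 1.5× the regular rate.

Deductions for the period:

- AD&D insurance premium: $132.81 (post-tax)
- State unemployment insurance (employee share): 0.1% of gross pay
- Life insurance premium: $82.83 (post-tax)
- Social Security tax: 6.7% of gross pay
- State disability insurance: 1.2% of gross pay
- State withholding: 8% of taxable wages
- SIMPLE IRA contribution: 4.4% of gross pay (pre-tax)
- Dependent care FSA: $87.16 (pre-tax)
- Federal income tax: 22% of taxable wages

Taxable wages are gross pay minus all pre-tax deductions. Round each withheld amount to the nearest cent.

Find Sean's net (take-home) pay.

$1,362.56

Regular pay: 36 × $51.52 = $1,854.72
Overtime pay: 12 × $51.52 × 1.5 = $927.36
Gross pay = $1,854.72 + $927.36 = $2,782.08
Dependent care FSA: $87.16
SIMPLE IRA contribution: $2,782.08 × 0.044 = $122.41
Pre-tax total = $87.16 + $122.41 = $209.57
Taxable wages = $2,782.08 − $209.57 = $2,572.51
State withholding: $2,572.51 × 0.08 = $205.80
Federal income tax: $2,572.51 × 0.22 = $565.95
State disability insurance: $2,782.08 × 0.012 = $33.38
Social Security tax: $2,782.08 × 0.067 = $186.40
State unemployment insurance (employee share): $2,782.08 × 0.001 = $2.78
Life insurance premium: $82.83
AD&D insurance premium: $132.81
Total deductions = $87.16 + $122.41 + $205.80 + $565.95 + $33.38 + $186.40 + $2.78 + $82.83 + $132.81 = $1,419.52
Net pay = $2,782.08 − $1,419.52 = $1,362.56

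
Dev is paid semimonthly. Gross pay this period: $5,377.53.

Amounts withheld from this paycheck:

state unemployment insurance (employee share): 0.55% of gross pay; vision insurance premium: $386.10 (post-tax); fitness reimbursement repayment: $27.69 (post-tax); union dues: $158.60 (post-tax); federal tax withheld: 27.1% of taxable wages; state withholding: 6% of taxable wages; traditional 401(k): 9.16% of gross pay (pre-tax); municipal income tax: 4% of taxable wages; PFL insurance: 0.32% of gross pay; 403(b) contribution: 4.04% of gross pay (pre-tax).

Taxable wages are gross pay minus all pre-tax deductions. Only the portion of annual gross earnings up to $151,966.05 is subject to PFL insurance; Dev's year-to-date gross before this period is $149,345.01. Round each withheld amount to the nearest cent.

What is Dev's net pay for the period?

$2,325.62

Traditional 401(k): $5,377.53 × 0.0916 = $492.58
403(b) contribution: $5,377.53 × 0.0404 = $217.25
Pre-tax total = $492.58 + $217.25 = $709.83
Taxable wages = $5,377.53 − $709.83 = $4,667.70
Federal tax withheld: $4,667.70 × 0.271 = $1,264.95
Municipal income tax: $4,667.70 × 0.04 = $186.71
State withholding: $4,667.70 × 0.06 = $280.06
PFL insurance: only $151,966.05 − $149,345.01 = $2,621.04 of this check is subject → $2,621.04 × 0.0032 = $8.39
State unemployment insurance (employee share): $5,377.53 × 0.0055 = $29.58
Vision insurance premium: $386.10
Fitness reimbursement repayment: $27.69
Union dues: $158.60
Total deductions = $492.58 + $217.25 + $1,264.95 + $186.71 + $280.06 + $8.39 + $29.58 + $386.10 + $27.69 + $158.60 = $3,051.91
Net pay = $5,377.53 − $3,051.91 = $2,325.62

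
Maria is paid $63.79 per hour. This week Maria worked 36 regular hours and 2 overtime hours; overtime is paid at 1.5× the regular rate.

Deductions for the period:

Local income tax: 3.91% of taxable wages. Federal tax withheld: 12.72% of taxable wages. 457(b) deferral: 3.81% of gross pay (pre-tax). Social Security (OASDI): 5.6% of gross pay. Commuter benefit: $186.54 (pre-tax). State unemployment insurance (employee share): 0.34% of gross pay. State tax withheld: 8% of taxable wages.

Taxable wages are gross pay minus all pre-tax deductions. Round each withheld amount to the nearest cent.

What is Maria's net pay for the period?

Regular pay: 36 × $63.79 = $2,296.44
Overtime pay: 2 × $63.79 × 1.5 = $191.37
Gross pay = $2,296.44 + $191.37 = $2,487.81
Commuter benefit: $186.54
457(b) deferral: $2,487.81 × 0.0381 = $94.79
Pre-tax total = $186.54 + $94.79 = $281.33
Taxable wages = $2,487.81 − $281.33 = $2,206.48
Federal tax withheld: $2,206.48 × 0.1272 = $280.66
State tax withheld: $2,206.48 × 0.08 = $176.52
Local income tax: $2,206.48 × 0.0391 = $86.27
State unemployment insurance (employee share): $2,487.81 × 0.0034 = $8.46
Social Security (OASDI): $2,487.81 × 0.056 = $139.32
Total deductions = $186.54 + $94.79 + $280.66 + $176.52 + $86.27 + $8.46 + $139.32 = $972.56
Net pay = $2,487.81 − $972.56 = $1,515.25

$1,515.25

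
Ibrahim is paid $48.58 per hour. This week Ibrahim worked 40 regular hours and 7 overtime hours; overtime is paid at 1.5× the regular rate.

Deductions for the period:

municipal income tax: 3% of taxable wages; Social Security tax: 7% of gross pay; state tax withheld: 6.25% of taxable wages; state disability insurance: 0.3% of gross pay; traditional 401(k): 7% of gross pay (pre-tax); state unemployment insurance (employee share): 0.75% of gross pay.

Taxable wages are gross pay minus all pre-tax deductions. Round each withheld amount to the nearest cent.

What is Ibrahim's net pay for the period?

Regular pay: 40 × $48.58 = $1943.20
Overtime pay: 7 × $48.58 × 1.5 = $510.09
Gross pay = $1943.20 + $510.09 = $2453.29
Traditional 401(k): $2453.29 × 0.07 = $171.73
Taxable wages = $2453.29 − $171.73 = $2281.56
Municipal income tax: $2281.56 × 0.03 = $68.45
State tax withheld: $2281.56 × 0.0625 = $142.60
State disability insurance: $2453.29 × 0.003 = $7.36
State unemployment insurance (employee share): $2453.29 × 0.0075 = $18.40
Social Security tax: $2453.29 × 0.07 = $171.73
Total deductions = $171.73 + $68.45 + $142.60 + $7.36 + $18.40 + $171.73 = $580.27
Net pay = $2453.29 − $580.27 = $1873.02

$1873.02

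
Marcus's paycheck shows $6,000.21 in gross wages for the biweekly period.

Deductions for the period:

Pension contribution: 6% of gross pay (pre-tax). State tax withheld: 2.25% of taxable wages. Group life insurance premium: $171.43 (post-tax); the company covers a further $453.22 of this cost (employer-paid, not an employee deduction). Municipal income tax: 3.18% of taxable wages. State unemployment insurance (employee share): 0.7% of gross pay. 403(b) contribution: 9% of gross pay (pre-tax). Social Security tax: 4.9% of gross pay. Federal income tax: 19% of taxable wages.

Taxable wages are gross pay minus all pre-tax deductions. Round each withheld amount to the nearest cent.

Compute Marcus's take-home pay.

403(b) contribution: $6,000.21 × 0.09 = $540.02
Pension contribution: $6,000.21 × 0.06 = $360.01
Pre-tax total = $540.02 + $360.01 = $900.03
Taxable wages = $6,000.21 − $900.03 = $5,100.18
Federal income tax: $5,100.18 × 0.19 = $969.03
State tax withheld: $5,100.18 × 0.0225 = $114.75
Municipal income tax: $5,100.18 × 0.0318 = $162.19
State unemployment insurance (employee share): $6,000.21 × 0.007 = $42.00
Social Security tax: $6,000.21 × 0.049 = $294.01
Group life insurance premium: $171.43
(Employer's $453.22 toward group life insurance premium is not withheld from the employee.)
Total deductions = $540.02 + $360.01 + $969.03 + $114.75 + $162.19 + $42.00 + $294.01 + $171.43 = $2,653.44
Net pay = $6,000.21 − $2,653.44 = $3,346.77

$3,346.77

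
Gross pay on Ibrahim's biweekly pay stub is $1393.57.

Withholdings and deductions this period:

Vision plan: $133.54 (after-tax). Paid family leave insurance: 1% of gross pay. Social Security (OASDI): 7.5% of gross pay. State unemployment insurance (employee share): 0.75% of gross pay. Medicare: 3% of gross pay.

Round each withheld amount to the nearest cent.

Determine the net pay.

Social Security (OASDI): $1393.57 × 0.075 = $104.52
Medicare: $1393.57 × 0.03 = $41.81
State unemployment insurance (employee share): $1393.57 × 0.0075 = $10.45
Paid family leave insurance: $1393.57 × 0.01 = $13.94
Vision plan: $133.54
Total deductions = $104.52 + $41.81 + $10.45 + $13.94 + $133.54 = $304.26
Net pay = $1393.57 − $304.26 = $1089.31

$1089.31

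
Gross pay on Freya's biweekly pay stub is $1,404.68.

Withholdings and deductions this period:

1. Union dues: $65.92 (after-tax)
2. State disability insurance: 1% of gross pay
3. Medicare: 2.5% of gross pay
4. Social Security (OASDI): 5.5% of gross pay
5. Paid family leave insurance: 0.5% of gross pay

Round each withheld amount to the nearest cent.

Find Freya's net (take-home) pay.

Medicare: $1,404.68 × 0.025 = $35.12
Social Security (OASDI): $1,404.68 × 0.055 = $77.26
State disability insurance: $1,404.68 × 0.01 = $14.05
Paid family leave insurance: $1,404.68 × 0.005 = $7.02
Union dues: $65.92
Total deductions = $35.12 + $77.26 + $14.05 + $7.02 + $65.92 = $199.37
Net pay = $1,404.68 − $199.37 = $1,205.31

$1,205.31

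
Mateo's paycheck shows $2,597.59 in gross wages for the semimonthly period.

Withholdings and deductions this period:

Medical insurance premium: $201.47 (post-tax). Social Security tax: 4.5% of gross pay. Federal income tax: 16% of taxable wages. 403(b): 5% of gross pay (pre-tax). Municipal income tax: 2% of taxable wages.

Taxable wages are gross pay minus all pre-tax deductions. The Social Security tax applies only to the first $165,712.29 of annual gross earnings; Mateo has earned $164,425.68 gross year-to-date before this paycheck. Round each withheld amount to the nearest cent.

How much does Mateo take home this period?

$1,764.16

403(b): $2,597.59 × 0.05 = $129.88
Taxable wages = $2,597.59 − $129.88 = $2,467.71
Municipal income tax: $2,467.71 × 0.02 = $49.35
Federal income tax: $2,467.71 × 0.16 = $394.83
Social Security tax: only $165,712.29 − $164,425.68 = $1,286.61 of this check is subject → $1,286.61 × 0.045 = $57.90
Medical insurance premium: $201.47
Total deductions = $129.88 + $49.35 + $394.83 + $57.90 + $201.47 = $833.43
Net pay = $2,597.59 − $833.43 = $1,764.16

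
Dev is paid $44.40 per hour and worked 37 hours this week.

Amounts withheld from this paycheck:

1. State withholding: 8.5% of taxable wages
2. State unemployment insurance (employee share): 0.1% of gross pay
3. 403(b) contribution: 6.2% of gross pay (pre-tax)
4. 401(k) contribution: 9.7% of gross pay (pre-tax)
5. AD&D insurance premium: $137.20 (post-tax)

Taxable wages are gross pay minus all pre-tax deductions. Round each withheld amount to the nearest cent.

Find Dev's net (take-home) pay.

$1,125.32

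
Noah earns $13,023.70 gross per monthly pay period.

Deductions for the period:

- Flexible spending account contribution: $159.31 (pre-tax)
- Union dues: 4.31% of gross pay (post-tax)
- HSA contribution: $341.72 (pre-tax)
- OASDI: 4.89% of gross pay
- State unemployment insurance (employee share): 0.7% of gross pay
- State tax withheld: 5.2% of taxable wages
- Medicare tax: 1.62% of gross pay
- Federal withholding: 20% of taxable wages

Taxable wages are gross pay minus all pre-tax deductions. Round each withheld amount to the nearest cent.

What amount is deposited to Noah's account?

Flexible spending account contribution: $159.31
HSA contribution: $341.72
Pre-tax total = $159.31 + $341.72 = $501.03
Taxable wages = $13,023.70 − $501.03 = $12,522.67
Federal withholding: $12,522.67 × 0.2 = $2,504.53
State tax withheld: $12,522.67 × 0.052 = $651.18
OASDI: $13,023.70 × 0.0489 = $636.86
Medicare tax: $13,023.70 × 0.0162 = $210.98
State unemployment insurance (employee share): $13,023.70 × 0.007 = $91.17
Union dues: $13,023.70 × 0.0431 = $561.32
Total deductions = $159.31 + $341.72 + $2,504.53 + $651.18 + $636.86 + $210.98 + $91.17 + $561.32 = $5,157.07
Net pay = $13,023.70 − $5,157.07 = $7,866.63

$7,866.63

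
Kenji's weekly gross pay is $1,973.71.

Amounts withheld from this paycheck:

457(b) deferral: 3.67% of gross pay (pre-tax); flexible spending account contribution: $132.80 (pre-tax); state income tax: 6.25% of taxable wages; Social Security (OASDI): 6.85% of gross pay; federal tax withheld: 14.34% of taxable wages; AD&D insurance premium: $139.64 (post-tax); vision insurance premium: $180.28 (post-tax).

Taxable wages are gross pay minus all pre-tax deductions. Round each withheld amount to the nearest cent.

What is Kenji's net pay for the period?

Flexible spending account contribution: $132.80
457(b) deferral: $1,973.71 × 0.0367 = $72.44
Pre-tax total = $132.80 + $72.44 = $205.24
Taxable wages = $1,973.71 − $205.24 = $1,768.47
State income tax: $1,768.47 × 0.0625 = $110.53
Federal tax withheld: $1,768.47 × 0.1434 = $253.60
Social Security (OASDI): $1,973.71 × 0.0685 = $135.20
AD&D insurance premium: $139.64
Vision insurance premium: $180.28
Total deductions = $132.80 + $72.44 + $110.53 + $253.60 + $135.20 + $139.64 + $180.28 = $1,024.49
Net pay = $1,973.71 − $1,024.49 = $949.22

$949.22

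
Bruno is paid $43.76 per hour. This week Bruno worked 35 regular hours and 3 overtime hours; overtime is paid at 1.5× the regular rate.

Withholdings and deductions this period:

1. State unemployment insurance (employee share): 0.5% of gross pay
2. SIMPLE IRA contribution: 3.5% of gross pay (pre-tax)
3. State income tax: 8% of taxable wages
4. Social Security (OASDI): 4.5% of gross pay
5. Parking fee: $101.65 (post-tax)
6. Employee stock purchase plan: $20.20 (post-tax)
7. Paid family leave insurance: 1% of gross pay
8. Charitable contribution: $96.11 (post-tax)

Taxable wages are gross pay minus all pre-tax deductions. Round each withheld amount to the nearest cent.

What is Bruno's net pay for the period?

$1,212.91

Regular pay: 35 × $43.76 = $1,531.60
Overtime pay: 3 × $43.76 × 1.5 = $196.92
Gross pay = $1,531.60 + $196.92 = $1,728.52
SIMPLE IRA contribution: $1,728.52 × 0.035 = $60.50
Taxable wages = $1,728.52 − $60.50 = $1,668.02
State income tax: $1,668.02 × 0.08 = $133.44
State unemployment insurance (employee share): $1,728.52 × 0.005 = $8.64
Social Security (OASDI): $1,728.52 × 0.045 = $77.78
Paid family leave insurance: $1,728.52 × 0.01 = $17.29
Charitable contribution: $96.11
Employee stock purchase plan: $20.20
Parking fee: $101.65
Total deductions = $60.50 + $133.44 + $8.64 + $77.78 + $17.29 + $96.11 + $20.20 + $101.65 = $515.61
Net pay = $1,728.52 − $515.61 = $1,212.91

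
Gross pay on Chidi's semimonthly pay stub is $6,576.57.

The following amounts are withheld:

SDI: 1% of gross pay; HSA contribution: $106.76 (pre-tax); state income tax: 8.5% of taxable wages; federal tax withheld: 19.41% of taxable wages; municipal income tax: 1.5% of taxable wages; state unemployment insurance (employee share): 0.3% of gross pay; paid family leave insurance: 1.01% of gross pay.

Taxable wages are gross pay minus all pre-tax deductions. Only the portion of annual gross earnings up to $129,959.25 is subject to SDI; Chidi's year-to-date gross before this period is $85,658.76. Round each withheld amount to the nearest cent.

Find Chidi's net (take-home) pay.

$4,415.12

HSA contribution: $106.76
Taxable wages = $6,576.57 − $106.76 = $6,469.81
Federal tax withheld: $6,469.81 × 0.1941 = $1,255.79
State income tax: $6,469.81 × 0.085 = $549.93
Municipal income tax: $6,469.81 × 0.015 = $97.05
SDI: cap not yet reached, full $6,576.57 is subject → $6,576.57 × 0.01 = $65.77
Paid family leave insurance: $6,576.57 × 0.0101 = $66.42
State unemployment insurance (employee share): $6,576.57 × 0.003 = $19.73
Total deductions = $106.76 + $1,255.79 + $549.93 + $97.05 + $65.77 + $66.42 + $19.73 = $2,161.45
Net pay = $6,576.57 − $2,161.45 = $4,415.12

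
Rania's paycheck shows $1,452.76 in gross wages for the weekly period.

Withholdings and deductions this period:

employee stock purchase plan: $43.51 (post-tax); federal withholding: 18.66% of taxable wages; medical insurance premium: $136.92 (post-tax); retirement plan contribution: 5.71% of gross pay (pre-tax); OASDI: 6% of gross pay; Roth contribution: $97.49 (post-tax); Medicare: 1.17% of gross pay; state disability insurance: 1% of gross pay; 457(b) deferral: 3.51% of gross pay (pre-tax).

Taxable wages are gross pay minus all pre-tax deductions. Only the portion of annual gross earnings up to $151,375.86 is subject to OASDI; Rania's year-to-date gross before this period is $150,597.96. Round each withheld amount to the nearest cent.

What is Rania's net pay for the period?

$716.61

Retirement plan contribution: $1,452.76 × 0.0571 = $82.95
457(b) deferral: $1,452.76 × 0.0351 = $50.99
Pre-tax total = $82.95 + $50.99 = $133.94
Taxable wages = $1,452.76 − $133.94 = $1,318.82
Federal withholding: $1,318.82 × 0.1866 = $246.09
State disability insurance: $1,452.76 × 0.01 = $14.53
OASDI: only $151,375.86 − $150,597.96 = $777.90 of this check is subject → $777.90 × 0.06 = $46.67
Medicare: $1,452.76 × 0.0117 = $17.00
Roth contribution: $97.49
Medical insurance premium: $136.92
Employee stock purchase plan: $43.51
Total deductions = $82.95 + $50.99 + $246.09 + $14.53 + $46.67 + $17.00 + $97.49 + $136.92 + $43.51 = $736.15
Net pay = $1,452.76 − $736.15 = $716.61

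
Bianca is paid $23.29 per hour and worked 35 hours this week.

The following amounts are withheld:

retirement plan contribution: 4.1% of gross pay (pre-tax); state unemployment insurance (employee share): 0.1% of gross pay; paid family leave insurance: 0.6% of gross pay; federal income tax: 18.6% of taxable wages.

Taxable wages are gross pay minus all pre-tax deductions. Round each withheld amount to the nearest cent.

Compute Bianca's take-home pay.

$630.62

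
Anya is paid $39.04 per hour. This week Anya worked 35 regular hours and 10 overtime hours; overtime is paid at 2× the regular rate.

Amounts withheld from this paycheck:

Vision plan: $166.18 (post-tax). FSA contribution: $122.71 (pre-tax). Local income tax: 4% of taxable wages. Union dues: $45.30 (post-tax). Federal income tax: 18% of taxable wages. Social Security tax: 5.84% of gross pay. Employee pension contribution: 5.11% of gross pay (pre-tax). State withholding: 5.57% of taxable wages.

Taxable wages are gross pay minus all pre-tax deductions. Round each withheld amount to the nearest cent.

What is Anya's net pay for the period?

$1,049.99

Regular pay: 35 × $39.04 = $1,366.40
Overtime pay: 10 × $39.04 × 2 = $780.80
Gross pay = $1,366.40 + $780.80 = $2,147.20
FSA contribution: $122.71
Employee pension contribution: $2,147.20 × 0.0511 = $109.72
Pre-tax total = $122.71 + $109.72 = $232.43
Taxable wages = $2,147.20 − $232.43 = $1,914.77
Local income tax: $1,914.77 × 0.04 = $76.59
State withholding: $1,914.77 × 0.0557 = $106.65
Federal income tax: $1,914.77 × 0.18 = $344.66
Social Security tax: $2,147.20 × 0.0584 = $125.40
Union dues: $45.30
Vision plan: $166.18
Total deductions = $122.71 + $109.72 + $76.59 + $106.65 + $344.66 + $125.40 + $45.30 + $166.18 = $1,097.21
Net pay = $2,147.20 − $1,097.21 = $1,049.99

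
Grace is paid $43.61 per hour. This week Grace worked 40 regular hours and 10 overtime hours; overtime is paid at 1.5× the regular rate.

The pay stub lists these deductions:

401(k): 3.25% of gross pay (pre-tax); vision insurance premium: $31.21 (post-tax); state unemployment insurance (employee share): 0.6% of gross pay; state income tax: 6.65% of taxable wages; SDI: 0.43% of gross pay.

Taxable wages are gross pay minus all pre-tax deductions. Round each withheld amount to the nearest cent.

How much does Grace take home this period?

$2,110.37

Regular pay: 40 × $43.61 = $1,744.40
Overtime pay: 10 × $43.61 × 1.5 = $654.15
Gross pay = $1,744.40 + $654.15 = $2,398.55
401(k): $2,398.55 × 0.0325 = $77.95
Taxable wages = $2,398.55 − $77.95 = $2,320.60
State income tax: $2,320.60 × 0.0665 = $154.32
State unemployment insurance (employee share): $2,398.55 × 0.006 = $14.39
SDI: $2,398.55 × 0.0043 = $10.31
Vision insurance premium: $31.21
Total deductions = $77.95 + $154.32 + $14.39 + $10.31 + $31.21 = $288.18
Net pay = $2,398.55 − $288.18 = $2,110.37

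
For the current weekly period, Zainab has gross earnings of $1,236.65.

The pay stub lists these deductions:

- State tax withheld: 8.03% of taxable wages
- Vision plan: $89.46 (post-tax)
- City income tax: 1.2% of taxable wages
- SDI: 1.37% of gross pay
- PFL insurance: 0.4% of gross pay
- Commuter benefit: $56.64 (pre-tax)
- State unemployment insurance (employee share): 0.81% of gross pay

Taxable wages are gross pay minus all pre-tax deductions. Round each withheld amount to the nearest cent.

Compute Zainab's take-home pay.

Commuter benefit: $56.64
Taxable wages = $1,236.65 − $56.64 = $1,180.01
City income tax: $1,180.01 × 0.012 = $14.16
State tax withheld: $1,180.01 × 0.0803 = $94.75
State unemployment insurance (employee share): $1,236.65 × 0.0081 = $10.02
SDI: $1,236.65 × 0.0137 = $16.94
PFL insurance: $1,236.65 × 0.004 = $4.95
Vision plan: $89.46
Total deductions = $56.64 + $14.16 + $94.75 + $10.02 + $16.94 + $4.95 + $89.46 = $286.92
Net pay = $1,236.65 − $286.92 = $949.73

$949.73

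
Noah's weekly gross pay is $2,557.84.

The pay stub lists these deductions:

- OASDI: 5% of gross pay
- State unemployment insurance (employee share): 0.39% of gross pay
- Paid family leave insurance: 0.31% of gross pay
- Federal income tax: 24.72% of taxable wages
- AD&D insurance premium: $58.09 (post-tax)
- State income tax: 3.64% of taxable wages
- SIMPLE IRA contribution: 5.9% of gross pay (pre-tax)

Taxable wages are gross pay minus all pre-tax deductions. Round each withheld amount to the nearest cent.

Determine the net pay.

SIMPLE IRA contribution: $2,557.84 × 0.059 = $150.91
Taxable wages = $2,557.84 − $150.91 = $2,406.93
State income tax: $2,406.93 × 0.0364 = $87.61
Federal income tax: $2,406.93 × 0.2472 = $594.99
Paid family leave insurance: $2,557.84 × 0.0031 = $7.93
State unemployment insurance (employee share): $2,557.84 × 0.0039 = $9.98
OASDI: $2,557.84 × 0.05 = $127.89
AD&D insurance premium: $58.09
Total deductions = $150.91 + $87.61 + $594.99 + $7.93 + $9.98 + $127.89 + $58.09 = $1,037.40
Net pay = $2,557.84 − $1,037.40 = $1,520.44

$1,520.44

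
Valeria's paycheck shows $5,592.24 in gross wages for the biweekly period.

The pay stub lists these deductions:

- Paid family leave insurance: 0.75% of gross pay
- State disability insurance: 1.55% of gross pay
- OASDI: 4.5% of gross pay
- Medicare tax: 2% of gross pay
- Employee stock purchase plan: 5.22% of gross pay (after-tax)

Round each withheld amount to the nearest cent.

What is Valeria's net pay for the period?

$4,808.22

Paid family leave insurance: $5,592.24 × 0.0075 = $41.94
State disability insurance: $5,592.24 × 0.0155 = $86.68
Medicare tax: $5,592.24 × 0.02 = $111.84
OASDI: $5,592.24 × 0.045 = $251.65
Employee stock purchase plan: $5,592.24 × 0.0522 = $291.91
Total deductions = $41.94 + $86.68 + $111.84 + $251.65 + $291.91 = $784.02
Net pay = $5,592.24 − $784.02 = $4,808.22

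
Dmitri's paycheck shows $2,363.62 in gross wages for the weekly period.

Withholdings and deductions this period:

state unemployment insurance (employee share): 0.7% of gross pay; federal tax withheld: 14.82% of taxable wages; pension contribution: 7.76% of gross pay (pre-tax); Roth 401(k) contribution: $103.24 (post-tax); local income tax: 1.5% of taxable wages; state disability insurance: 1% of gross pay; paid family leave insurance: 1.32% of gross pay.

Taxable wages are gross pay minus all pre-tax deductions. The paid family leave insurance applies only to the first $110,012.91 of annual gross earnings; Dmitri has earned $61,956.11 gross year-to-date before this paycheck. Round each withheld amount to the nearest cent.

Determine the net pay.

$1,649.76

Pension contribution: $2,363.62 × 0.0776 = $183.42
Taxable wages = $2,363.62 − $183.42 = $2,180.20
Federal tax withheld: $2,180.20 × 0.1482 = $323.11
Local income tax: $2,180.20 × 0.015 = $32.70
State disability insurance: $2,363.62 × 0.01 = $23.64
State unemployment insurance (employee share): $2,363.62 × 0.007 = $16.55
Paid family leave insurance: cap not yet reached, full $2,363.62 is subject → $2,363.62 × 0.0132 = $31.20
Roth 401(k) contribution: $103.24
Total deductions = $183.42 + $323.11 + $32.70 + $23.64 + $16.55 + $31.20 + $103.24 = $713.86
Net pay = $2,363.62 − $713.86 = $1,649.76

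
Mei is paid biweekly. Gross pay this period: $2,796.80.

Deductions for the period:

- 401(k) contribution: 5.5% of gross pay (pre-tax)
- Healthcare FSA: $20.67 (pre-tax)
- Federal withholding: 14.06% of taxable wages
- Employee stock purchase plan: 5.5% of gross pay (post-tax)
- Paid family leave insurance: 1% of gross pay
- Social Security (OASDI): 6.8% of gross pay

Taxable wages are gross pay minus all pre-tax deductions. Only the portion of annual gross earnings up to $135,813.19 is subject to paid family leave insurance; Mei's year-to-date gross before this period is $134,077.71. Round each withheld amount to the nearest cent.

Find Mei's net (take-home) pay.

$1,892.26

Healthcare FSA: $20.67
401(k) contribution: $2,796.80 × 0.055 = $153.82
Pre-tax total = $20.67 + $153.82 = $174.49
Taxable wages = $2,796.80 − $174.49 = $2,622.31
Federal withholding: $2,622.31 × 0.1406 = $368.70
Paid family leave insurance: only $135,813.19 − $134,077.71 = $1,735.48 of this check is subject → $1,735.48 × 0.01 = $17.35
Social Security (OASDI): $2,796.80 × 0.068 = $190.18
Employee stock purchase plan: $2,796.80 × 0.055 = $153.82
Total deductions = $20.67 + $153.82 + $368.70 + $17.35 + $190.18 + $153.82 = $904.54
Net pay = $2,796.80 − $904.54 = $1,892.26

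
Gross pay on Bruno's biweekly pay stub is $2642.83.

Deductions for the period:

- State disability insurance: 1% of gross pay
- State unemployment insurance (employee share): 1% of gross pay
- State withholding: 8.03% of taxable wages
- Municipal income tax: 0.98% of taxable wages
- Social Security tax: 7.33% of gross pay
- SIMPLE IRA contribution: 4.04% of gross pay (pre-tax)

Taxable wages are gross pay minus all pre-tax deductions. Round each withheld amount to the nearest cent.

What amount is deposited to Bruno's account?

SIMPLE IRA contribution: $2642.83 × 0.0404 = $106.77
Taxable wages = $2642.83 − $106.77 = $2536.06
State withholding: $2536.06 × 0.0803 = $203.65
Municipal income tax: $2536.06 × 0.0098 = $24.85
Social Security tax: $2642.83 × 0.0733 = $193.72
State unemployment insurance (employee share): $2642.83 × 0.01 = $26.43
State disability insurance: $2642.83 × 0.01 = $26.43
Total deductions = $106.77 + $203.65 + $24.85 + $193.72 + $26.43 + $26.43 = $581.85
Net pay = $2642.83 − $581.85 = $2060.98

$2060.98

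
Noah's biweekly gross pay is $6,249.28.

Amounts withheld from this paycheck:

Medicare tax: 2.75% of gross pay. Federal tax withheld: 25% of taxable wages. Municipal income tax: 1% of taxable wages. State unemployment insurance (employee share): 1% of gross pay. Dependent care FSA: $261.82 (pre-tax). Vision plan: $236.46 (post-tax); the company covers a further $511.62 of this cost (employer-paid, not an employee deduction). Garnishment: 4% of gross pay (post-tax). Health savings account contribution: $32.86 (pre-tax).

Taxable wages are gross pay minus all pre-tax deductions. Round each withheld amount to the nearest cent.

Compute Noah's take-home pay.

Dependent care FSA: $261.82
Health savings account contribution: $32.86
Pre-tax total = $261.82 + $32.86 = $294.68
Taxable wages = $6,249.28 − $294.68 = $5,954.60
Federal tax withheld: $5,954.60 × 0.25 = $1,488.65
Municipal income tax: $5,954.60 × 0.01 = $59.55
Medicare tax: $6,249.28 × 0.0275 = $171.86
State unemployment insurance (employee share): $6,249.28 × 0.01 = $62.49
Garnishment: $6,249.28 × 0.04 = $249.97
Vision plan: $236.46
(Employer's $511.62 toward vision plan is not withheld from the employee.)
Total deductions = $261.82 + $32.86 + $1,488.65 + $59.55 + $171.86 + $62.49 + $249.97 + $236.46 = $2,563.66
Net pay = $6,249.28 − $2,563.66 = $3,685.62

$3,685.62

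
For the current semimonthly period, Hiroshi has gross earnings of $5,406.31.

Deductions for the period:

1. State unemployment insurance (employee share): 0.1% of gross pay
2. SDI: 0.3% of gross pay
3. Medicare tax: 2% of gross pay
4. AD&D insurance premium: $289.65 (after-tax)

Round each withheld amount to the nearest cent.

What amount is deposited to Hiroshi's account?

$4,986.90

Medicare tax: $5,406.31 × 0.02 = $108.13
State unemployment insurance (employee share): $5,406.31 × 0.001 = $5.41
SDI: $5,406.31 × 0.003 = $16.22
AD&D insurance premium: $289.65
Total deductions = $108.13 + $5.41 + $16.22 + $289.65 = $419.41
Net pay = $5,406.31 − $419.41 = $4,986.90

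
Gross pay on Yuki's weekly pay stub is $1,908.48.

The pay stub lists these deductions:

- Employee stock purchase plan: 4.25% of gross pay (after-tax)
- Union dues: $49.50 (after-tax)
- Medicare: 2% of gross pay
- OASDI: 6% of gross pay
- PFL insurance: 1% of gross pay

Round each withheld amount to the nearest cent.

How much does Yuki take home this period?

OASDI: $1,908.48 × 0.06 = $114.51
PFL insurance: $1,908.48 × 0.01 = $19.08
Medicare: $1,908.48 × 0.02 = $38.17
Employee stock purchase plan: $1,908.48 × 0.0425 = $81.11
Union dues: $49.50
Total deductions = $114.51 + $19.08 + $38.17 + $81.11 + $49.50 = $302.37
Net pay = $1,908.48 − $302.37 = $1,606.11

$1,606.11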